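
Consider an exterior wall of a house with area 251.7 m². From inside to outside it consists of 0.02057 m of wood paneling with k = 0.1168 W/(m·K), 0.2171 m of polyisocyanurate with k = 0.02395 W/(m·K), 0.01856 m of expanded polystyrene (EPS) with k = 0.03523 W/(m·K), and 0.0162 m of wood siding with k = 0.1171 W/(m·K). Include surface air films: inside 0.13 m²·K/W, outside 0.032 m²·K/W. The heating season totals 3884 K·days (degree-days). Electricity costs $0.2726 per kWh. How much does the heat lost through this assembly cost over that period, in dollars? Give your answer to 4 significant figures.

635.3 dollars

0.02057/0.1168 = 0.17611
0.2171/0.02395 = 9.0647
0.01856/0.03523 = 0.52682
0.0162/0.1171 = 0.13834
R_total = 0.13 + 0.17611 + 9.0647 + 0.52682 + 0.13834 + 0.032 = 10.068 m²·K/W
E = A × HDD × 24 / R / 1000 = 251.7 × 3884 × 24 / 10.068 / 1000 = 2330.4 kWh
Cost = 2330.4 × 0.2726 = $635.27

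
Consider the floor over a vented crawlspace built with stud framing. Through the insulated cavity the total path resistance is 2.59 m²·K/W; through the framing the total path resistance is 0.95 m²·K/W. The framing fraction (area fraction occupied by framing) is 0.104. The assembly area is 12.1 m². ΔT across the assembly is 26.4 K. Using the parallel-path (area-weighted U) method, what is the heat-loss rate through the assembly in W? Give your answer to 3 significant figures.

U_eff = 0.896/2.59 + 0.104/0.95 = 0.3459 + 0.1095 = 0.4554
R_eff = 1/U_eff = 2.196 m²·K/W
Q = 12.1 × 26.4 / 2.196 = 145.5 W

145 W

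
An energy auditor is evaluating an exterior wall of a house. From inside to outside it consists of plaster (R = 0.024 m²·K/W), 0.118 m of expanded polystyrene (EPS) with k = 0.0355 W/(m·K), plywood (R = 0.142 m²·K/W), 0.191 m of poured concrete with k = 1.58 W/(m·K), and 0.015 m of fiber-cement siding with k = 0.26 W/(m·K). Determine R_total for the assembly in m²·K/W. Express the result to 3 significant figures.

3.67 m²·K/W

0.118/0.0355 = 3.324
0.191/1.58 = 0.1209
0.015/0.26 = 0.05769
R_total = 0.024 + 3.324 + 0.142 + 0.1209 + 0.05769 = 3.669 m²·K/W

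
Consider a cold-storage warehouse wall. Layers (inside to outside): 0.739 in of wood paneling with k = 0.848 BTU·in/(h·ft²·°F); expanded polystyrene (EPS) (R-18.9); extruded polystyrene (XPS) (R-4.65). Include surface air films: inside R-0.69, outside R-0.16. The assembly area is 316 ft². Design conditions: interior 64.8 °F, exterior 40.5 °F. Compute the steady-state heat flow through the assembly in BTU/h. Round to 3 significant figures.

0.739/0.848 = 0.8715
R_total = 0.69 + 0.8715 + 18.9 + 4.65 + 0.16 = 25.27 ft²·°F·h/BTU
Q = A·ΔT/R = 316 × (64.8 − 40.5) / 25.27 = 303.9 BTU/h

304 BTU/h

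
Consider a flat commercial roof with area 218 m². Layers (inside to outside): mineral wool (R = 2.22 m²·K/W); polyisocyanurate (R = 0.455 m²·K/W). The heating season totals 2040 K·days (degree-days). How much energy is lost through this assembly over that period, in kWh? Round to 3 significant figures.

3990 kWh

R_total = 2.22 + 0.455 = 2.675 m²·K/W
E = A × HDD × 24 / R / 1000 = 218 × 2040 × 24 / 2.675 / 1000 = 3990 kWh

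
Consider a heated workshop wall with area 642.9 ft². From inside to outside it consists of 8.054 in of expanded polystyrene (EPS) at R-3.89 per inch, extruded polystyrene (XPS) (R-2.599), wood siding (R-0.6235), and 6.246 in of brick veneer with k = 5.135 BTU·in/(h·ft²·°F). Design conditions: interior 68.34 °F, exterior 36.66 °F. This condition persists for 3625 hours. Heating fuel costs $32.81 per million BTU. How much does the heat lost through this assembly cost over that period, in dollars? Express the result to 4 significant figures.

67.72 dollars

8.054 × 3.89 = 31.33
6.246/5.135 = 1.2164
R_total = 31.33 + 2.599 + 0.6235 + 1.2164 = 35.769 ft²·°F·h/BTU
Q = 642.9 × (68.34 − 36.66) / 35.769 = 569.41 BTU/h
E = 569.41 × 3625 = 2064100 BTU
Cost = 2064100/10⁶ × 32.81 = $67.723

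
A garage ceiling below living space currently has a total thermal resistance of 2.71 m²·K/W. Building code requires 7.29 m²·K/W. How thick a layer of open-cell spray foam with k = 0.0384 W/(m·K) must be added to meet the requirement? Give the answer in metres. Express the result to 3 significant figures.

ΔR = 7.29 − 2.71 = 4.58 m²·K/W
L = ΔR × k = 4.58 × 0.0384 = 0.1759 m

0.176 m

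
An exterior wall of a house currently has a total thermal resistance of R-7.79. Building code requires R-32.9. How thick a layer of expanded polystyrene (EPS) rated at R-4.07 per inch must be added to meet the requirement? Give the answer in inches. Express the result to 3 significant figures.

ΔR = 32.9 − 7.79 = 25.11 ft²·°F·h/BTU
L = ΔR / (R/in) = 25.11/4.07 = 6.17 in

6.17 in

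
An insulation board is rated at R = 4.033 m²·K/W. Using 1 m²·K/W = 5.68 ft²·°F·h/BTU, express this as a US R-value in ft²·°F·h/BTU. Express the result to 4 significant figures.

R_US = 4.033 × 5.68 = 22.907

22.91 ft²·°F·h/BTU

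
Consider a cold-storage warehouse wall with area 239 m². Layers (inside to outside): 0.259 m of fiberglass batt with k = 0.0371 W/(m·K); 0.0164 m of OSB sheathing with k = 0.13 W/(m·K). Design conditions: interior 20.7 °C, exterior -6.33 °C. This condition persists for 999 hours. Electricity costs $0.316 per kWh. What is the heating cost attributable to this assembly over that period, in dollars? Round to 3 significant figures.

287 dollars

0.259/0.0371 = 6.981
0.0164/0.13 = 0.1262
R_total = 6.981 + 0.1262 = 7.107 m²·K/W
Q = 239 × (20.7 − (-6.33)) / 7.107 = 909 W
E = 909 W × 999 h / 1000 = 908 kWh
Cost = 908 × 0.316 = $286.9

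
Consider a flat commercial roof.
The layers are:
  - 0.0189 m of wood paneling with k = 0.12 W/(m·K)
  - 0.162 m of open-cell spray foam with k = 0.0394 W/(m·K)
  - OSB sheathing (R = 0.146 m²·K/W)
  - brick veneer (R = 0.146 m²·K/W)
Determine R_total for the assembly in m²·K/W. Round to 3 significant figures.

0.0189/0.12 = 0.1575
0.162/0.0394 = 4.112
R_total = 0.1575 + 4.112 + 0.146 + 0.146 = 4.561 m²·K/W

4.56 m²·K/W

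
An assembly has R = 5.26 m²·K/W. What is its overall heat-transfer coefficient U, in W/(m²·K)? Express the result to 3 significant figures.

U = 1/R = 1/5.26 = 0.1901

0.190 W/(m²·K)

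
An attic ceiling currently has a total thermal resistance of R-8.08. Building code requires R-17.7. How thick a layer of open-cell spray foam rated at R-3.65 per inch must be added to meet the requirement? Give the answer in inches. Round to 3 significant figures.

ΔR = 17.7 − 8.08 = 9.62 ft²·°F·h/BTU
L = ΔR / (R/in) = 9.62/3.65 = 2.636 in

2.64 in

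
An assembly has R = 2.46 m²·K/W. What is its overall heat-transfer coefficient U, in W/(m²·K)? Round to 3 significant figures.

0.407 W/(m²·K)

U = 1/R = 1/2.46 = 0.4065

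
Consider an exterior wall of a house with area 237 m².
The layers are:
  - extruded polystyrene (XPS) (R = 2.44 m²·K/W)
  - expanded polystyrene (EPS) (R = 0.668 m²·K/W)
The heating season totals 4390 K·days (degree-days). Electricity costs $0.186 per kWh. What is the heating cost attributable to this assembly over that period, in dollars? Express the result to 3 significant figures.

1490 dollars

R_total = 2.44 + 0.668 = 3.108 m²·K/W
E = A × HDD × 24 / R / 1000 = 237 × 4390 × 24 / 3.108 / 1000 = 8034 kWh
Cost = 8034 × 0.186 = $1494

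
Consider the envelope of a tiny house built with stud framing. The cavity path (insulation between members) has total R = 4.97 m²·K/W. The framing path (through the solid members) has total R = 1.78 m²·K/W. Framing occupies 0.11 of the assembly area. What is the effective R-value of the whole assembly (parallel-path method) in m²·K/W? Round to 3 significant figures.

4.15 m²·K/W

U_eff = 0.89/4.97 + 0.11/1.78 = 0.1791 + 0.0618 = 0.2409
R_eff = 1/U_eff = 4.152 m²·K/W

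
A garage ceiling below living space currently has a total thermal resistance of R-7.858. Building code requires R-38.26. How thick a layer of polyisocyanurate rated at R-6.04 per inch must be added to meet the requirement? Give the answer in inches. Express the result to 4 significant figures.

5.033 in

ΔR = 38.26 − 7.858 = 30.402 ft²·°F·h/BTU
L = ΔR / (R/in) = 30.402/6.04 = 5.0334 in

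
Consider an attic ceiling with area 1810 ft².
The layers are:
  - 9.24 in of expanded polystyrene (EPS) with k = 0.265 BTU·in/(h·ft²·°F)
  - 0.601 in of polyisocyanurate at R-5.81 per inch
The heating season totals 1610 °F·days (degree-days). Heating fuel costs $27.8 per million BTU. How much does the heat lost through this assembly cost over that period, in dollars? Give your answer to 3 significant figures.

9.24/0.265 = 34.87
0.601 × 5.81 = 3.492
R_total = 34.87 + 3.492 = 38.36 ft²·°F·h/BTU
E = A × HDD × 24 / R = 1810 × 1610 × 24 / 38.36 = 1823000 BTU
Cost = 1823000/10⁶ × 27.8 = $50.69

50.7 dollars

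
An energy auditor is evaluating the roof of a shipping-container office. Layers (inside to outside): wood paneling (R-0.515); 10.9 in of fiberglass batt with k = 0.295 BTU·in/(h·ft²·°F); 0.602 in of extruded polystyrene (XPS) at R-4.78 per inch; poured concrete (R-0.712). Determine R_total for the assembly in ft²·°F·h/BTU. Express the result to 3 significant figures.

10.9/0.295 = 36.95
0.602 × 4.78 = 2.878
R_total = 0.515 + 36.95 + 2.878 + 0.712 = 41.05 ft²·°F·h/BTU

41.1 ft²·°F·h/BTU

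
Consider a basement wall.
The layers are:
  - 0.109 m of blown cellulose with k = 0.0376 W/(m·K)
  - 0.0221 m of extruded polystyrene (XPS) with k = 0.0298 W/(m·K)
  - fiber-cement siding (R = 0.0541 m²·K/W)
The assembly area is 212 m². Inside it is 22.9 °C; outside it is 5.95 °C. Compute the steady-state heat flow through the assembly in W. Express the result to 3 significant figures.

0.109/0.0376 = 2.899
0.0221/0.0298 = 0.7416
R_total = 2.899 + 0.7416 + 0.0541 = 3.695 m²·K/W
Q = A·ΔT/R = 212 × (22.9 − 5.95) / 3.695 = 972.6 W

973 W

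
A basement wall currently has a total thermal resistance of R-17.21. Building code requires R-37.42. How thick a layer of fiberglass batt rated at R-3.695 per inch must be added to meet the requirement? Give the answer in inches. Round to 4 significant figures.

5.470 in

ΔR = 37.42 − 17.21 = 20.21 ft²·°F·h/BTU
L = ΔR / (R/in) = 20.21/3.695 = 5.4696 in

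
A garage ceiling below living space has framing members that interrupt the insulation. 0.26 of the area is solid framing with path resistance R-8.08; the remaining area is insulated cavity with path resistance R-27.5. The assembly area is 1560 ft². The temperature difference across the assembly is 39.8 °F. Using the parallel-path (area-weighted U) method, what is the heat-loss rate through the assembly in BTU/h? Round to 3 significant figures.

U_eff = 0.74/27.5 + 0.26/8.08 = 0.02691 + 0.03218 = 0.05909
R_eff = 1/U_eff = 16.92 ft²·°F·h/BTU
Q = 1560 × 39.8 / 16.92 = 3669 BTU/h

3670 BTU/h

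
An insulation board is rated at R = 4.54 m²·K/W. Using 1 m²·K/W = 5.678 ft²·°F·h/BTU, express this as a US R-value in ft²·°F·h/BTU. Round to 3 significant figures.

25.8 ft²·°F·h/BTU

R_US = 4.54 × 5.678 = 25.78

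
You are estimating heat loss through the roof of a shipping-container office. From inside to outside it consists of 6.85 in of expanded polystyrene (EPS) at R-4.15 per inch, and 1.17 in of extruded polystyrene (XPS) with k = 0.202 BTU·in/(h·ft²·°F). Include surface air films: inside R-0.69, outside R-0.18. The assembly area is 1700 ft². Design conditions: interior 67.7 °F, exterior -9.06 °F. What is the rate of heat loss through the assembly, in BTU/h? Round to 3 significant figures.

3720 BTU/h

6.85 × 4.15 = 28.43
1.17/0.202 = 5.792
R_total = 0.69 + 28.43 + 5.792 + 0.18 = 35.09 ft²·°F·h/BTU
Q = A·ΔT/R = 1700 × (67.7 − (-9.06)) / 35.09 = 3719 BTU/h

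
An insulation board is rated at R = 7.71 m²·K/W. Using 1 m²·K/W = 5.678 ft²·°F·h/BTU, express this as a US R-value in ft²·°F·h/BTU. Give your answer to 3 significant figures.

43.8 ft²·°F·h/BTU

R_US = 7.71 × 5.678 = 43.78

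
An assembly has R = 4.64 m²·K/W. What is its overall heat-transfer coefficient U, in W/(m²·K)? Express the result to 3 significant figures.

0.216 W/(m²·K)

U = 1/R = 1/4.64 = 0.2155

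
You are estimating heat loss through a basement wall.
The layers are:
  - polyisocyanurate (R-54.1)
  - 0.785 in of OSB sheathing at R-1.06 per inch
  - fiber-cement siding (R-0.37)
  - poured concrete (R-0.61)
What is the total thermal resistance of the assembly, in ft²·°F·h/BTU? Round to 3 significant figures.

55.9 ft²·°F·h/BTU

0.785 × 1.06 = 0.8321
R_total = 54.1 + 0.8321 + 0.37 + 0.61 = 55.91 ft²·°F·h/BTU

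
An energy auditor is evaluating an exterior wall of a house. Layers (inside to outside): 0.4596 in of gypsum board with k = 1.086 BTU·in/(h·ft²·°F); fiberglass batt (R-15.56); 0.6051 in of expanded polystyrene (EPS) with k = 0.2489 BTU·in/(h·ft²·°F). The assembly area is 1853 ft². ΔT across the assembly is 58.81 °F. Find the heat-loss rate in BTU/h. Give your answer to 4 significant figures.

5918 BTU/h

0.4596/1.086 = 0.4232
0.6051/0.2489 = 2.4311
R_total = 0.4232 + 15.56 + 2.4311 = 18.414 ft²·°F·h/BTU
Q = A·ΔT/R = 1853 × 58.81 / 18.414 = 5918 BTU/h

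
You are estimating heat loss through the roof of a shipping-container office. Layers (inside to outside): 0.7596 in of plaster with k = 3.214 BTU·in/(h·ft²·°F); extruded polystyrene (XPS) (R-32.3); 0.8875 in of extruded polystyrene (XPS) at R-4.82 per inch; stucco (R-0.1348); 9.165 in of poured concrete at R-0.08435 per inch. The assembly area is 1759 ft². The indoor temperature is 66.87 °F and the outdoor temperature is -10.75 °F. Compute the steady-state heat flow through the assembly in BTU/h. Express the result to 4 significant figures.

3619 BTU/h

0.7596/3.214 = 0.23634
0.8875 × 4.82 = 4.2778
9.165 × 0.08435 = 0.77307
R_total = 0.23634 + 32.3 + 4.2778 + 0.1348 + 0.77307 = 37.722 ft²·°F·h/BTU
Q = A·ΔT/R = 1759 × (66.87 − (-10.75)) / 37.722 = 3619.5 BTU/h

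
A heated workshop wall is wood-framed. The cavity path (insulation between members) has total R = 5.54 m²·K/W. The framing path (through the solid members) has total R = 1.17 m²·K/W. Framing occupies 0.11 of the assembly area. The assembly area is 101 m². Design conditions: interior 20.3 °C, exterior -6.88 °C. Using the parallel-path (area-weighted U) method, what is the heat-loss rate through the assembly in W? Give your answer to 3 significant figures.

U_eff = 0.89/5.54 + 0.11/1.17 = 0.1606 + 0.09402 = 0.2547
R_eff = 1/U_eff = 3.927 m²·K/W
Q = 101 × (20.3 − (-6.88)) / 3.927 = 699.1 W

699 W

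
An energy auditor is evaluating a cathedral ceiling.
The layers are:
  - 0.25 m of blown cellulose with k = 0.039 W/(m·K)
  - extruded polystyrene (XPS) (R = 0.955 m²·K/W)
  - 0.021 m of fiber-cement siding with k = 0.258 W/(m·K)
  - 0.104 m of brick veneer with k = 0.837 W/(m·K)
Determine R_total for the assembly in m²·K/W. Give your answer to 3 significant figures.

7.57 m²·K/W

0.25/0.039 = 6.41
0.021/0.258 = 0.0814
0.104/0.837 = 0.1243
R_total = 6.41 + 0.955 + 0.0814 + 0.1243 = 7.571 m²·K/W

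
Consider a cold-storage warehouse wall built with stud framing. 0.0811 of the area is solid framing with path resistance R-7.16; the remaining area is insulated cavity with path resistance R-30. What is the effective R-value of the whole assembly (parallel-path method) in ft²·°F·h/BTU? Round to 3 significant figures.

U_eff = 0.9189/30 + 0.0811/7.16 = 0.03063 + 0.01133 = 0.04196
R_eff = 1/U_eff = 23.83 ft²·°F·h/BTU

23.8 ft²·°F·h/BTU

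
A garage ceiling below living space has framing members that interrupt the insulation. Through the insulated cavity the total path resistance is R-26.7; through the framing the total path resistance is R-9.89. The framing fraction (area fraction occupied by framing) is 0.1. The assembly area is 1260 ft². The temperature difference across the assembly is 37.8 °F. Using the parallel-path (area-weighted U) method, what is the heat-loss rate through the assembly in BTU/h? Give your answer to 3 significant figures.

U_eff = 0.9/26.7 + 0.1/9.89 = 0.03371 + 0.01011 = 0.04382
R_eff = 1/U_eff = 22.82 ft²·°F·h/BTU
Q = 1260 × 37.8 / 22.82 = 2087 BTU/h

2090 BTU/h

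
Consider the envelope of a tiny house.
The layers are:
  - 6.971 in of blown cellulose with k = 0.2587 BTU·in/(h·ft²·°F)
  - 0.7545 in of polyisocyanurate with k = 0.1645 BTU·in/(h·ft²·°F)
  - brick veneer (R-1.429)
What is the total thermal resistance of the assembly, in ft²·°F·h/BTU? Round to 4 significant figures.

32.96 ft²·°F·h/BTU

6.971/0.2587 = 26.946
0.7545/0.1645 = 4.5866
R_total = 26.946 + 4.5866 + 1.429 = 32.962 ft²·°F·h/BTU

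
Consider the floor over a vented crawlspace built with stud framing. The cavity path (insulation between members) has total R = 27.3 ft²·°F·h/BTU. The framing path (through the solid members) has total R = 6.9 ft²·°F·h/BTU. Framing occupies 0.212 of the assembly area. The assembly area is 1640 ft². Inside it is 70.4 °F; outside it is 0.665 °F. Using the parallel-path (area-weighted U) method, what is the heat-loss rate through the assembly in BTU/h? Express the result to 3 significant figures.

U_eff = 0.788/27.3 + 0.212/6.9 = 0.02886 + 0.03072 = 0.05959
R_eff = 1/U_eff = 16.78 ft²·°F·h/BTU
Q = 1640 × (70.4 − 0.665) / 16.78 = 6815 BTU/h

6810 BTU/h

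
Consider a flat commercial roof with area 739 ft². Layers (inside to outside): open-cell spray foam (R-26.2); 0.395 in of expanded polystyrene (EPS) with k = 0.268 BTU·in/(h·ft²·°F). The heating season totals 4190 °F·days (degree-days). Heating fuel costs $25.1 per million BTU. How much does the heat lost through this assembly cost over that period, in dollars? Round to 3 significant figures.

0.395/0.268 = 1.474
R_total = 26.2 + 1.474 = 27.67 ft²·°F·h/BTU
E = A × HDD × 24 / R = 739 × 4190 × 24 / 27.67 = 2685000 BTU
Cost = 2685000/10⁶ × 25.1 = $67.4

67.4 dollars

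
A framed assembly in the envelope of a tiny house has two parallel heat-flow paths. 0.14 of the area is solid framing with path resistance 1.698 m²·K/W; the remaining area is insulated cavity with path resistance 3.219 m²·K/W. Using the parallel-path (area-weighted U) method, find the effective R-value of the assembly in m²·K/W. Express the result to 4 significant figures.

U_eff = 0.86/3.219 + 0.14/1.698 = 0.26716 + 0.08245 = 0.34961
R_eff = 1/U_eff = 2.8603 m²·K/W

2.860 m²·K/W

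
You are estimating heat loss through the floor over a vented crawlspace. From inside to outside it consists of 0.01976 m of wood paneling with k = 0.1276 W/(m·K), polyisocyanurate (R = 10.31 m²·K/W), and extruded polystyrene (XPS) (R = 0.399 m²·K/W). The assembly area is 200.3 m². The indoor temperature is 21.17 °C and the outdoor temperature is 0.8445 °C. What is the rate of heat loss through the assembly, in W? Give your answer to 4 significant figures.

0.01976/0.1276 = 0.15486
R_total = 0.15486 + 10.31 + 0.399 = 10.864 m²·K/W
Q = A·ΔT/R = 200.3 × (21.17 − 0.8445) / 10.864 = 374.75 W

374.7 W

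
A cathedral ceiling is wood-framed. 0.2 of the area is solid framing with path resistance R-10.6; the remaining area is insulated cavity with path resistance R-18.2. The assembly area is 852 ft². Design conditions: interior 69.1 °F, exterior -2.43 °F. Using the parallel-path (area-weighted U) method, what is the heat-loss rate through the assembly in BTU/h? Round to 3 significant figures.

3830 BTU/h

U_eff = 0.8/18.2 + 0.2/10.6 = 0.04396 + 0.01887 = 0.06282
R_eff = 1/U_eff = 15.92 ft²·°F·h/BTU
Q = 852 × (69.1 − (-2.43)) / 15.92 = 3829 BTU/h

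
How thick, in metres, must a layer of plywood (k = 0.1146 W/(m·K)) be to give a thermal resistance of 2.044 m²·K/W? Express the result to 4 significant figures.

0.2342 m

L = R·k = 2.044 × 0.1146 = 0.23424 m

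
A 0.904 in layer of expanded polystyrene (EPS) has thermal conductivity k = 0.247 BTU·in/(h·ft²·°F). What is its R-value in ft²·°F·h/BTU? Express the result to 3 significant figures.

3.66 ft²·°F·h/BTU

R = L/k = 0.904/0.247 = 3.66 ft²·°F·h/BTU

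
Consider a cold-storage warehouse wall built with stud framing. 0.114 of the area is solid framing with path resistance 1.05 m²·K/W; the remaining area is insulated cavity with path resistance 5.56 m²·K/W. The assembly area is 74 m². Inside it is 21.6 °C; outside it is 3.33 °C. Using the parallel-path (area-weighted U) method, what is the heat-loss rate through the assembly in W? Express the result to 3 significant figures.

362 W

U_eff = 0.886/5.56 + 0.114/1.05 = 0.1594 + 0.1086 = 0.2679
R_eff = 1/U_eff = 3.732 m²·K/W
Q = 74 × (21.6 − 3.33) / 3.732 = 362.2 W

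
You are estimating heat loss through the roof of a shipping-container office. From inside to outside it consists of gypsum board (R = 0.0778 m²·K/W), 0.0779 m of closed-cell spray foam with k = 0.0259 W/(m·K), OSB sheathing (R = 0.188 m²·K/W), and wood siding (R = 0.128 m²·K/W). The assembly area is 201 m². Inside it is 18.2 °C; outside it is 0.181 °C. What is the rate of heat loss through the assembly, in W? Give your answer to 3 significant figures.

1060 W

0.0779/0.0259 = 3.008
R_total = 0.0778 + 3.008 + 0.188 + 0.128 = 3.402 m²·K/W
Q = A·ΔT/R = 201 × (18.2 − 0.181) / 3.402 = 1065 W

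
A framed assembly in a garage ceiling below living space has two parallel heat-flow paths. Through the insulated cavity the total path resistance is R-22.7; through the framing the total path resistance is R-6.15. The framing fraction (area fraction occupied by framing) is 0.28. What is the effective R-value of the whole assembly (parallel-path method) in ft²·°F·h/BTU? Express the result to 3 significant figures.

U_eff = 0.72/22.7 + 0.28/6.15 = 0.03172 + 0.04553 = 0.07725
R_eff = 1/U_eff = 12.95 ft²·°F·h/BTU

12.9 ft²·°F·h/BTU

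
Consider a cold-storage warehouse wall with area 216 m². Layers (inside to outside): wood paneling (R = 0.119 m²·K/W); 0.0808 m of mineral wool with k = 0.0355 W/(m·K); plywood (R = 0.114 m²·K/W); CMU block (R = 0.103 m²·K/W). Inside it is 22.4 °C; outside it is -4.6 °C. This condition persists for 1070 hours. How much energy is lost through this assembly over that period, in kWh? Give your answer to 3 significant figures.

0.0808/0.0355 = 2.276
R_total = 0.119 + 2.276 + 0.114 + 0.103 = 2.612 m²·K/W
Q = 216 × (22.4 − (-4.6)) / 2.612 = 2233 W
E = 2233 W × 1070 h / 1000 = 2389 kWh

2390 kWh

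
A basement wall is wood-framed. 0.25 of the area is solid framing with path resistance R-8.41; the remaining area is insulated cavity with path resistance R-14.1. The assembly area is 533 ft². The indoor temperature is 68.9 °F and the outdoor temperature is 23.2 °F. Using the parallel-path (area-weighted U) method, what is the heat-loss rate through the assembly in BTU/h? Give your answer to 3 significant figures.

2020 BTU/h

U_eff = 0.75/14.1 + 0.25/8.41 = 0.05319 + 0.02973 = 0.08292
R_eff = 1/U_eff = 12.06 ft²·°F·h/BTU
Q = 533 × (68.9 − 23.2) / 12.06 = 2020 BTU/h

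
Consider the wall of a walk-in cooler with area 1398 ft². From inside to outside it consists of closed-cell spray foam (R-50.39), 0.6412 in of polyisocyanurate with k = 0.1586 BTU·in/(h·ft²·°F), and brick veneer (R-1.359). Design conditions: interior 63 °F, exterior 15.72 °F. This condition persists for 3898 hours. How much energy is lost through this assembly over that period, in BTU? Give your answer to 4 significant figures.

4618000 BTU

0.6412/0.1586 = 4.0429
R_total = 50.39 + 4.0429 + 1.359 = 55.792 ft²·°F·h/BTU
Q = 1398 × (63 − 15.72) / 55.792 = 1184.7 BTU/h
E = 1184.7 × 3898 = 4618000 BTU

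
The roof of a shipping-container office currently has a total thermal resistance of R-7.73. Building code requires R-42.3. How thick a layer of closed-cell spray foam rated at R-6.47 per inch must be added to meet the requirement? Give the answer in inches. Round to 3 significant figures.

5.34 in

ΔR = 42.3 − 7.73 = 34.57 ft²·°F·h/BTU
L = ΔR / (R/in) = 34.57/6.47 = 5.343 in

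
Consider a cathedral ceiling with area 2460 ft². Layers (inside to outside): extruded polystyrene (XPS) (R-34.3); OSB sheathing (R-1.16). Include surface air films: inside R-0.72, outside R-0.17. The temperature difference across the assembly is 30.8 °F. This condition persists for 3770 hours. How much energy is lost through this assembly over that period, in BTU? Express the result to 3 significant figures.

R_total = 0.72 + 34.3 + 1.16 + 0.17 = 36.35 ft²·°F·h/BTU
Q = 2460 × 30.8 / 36.35 = 2084 BTU/h
E = 2084 × 3770 = 7858000 BTU

7860000 BTU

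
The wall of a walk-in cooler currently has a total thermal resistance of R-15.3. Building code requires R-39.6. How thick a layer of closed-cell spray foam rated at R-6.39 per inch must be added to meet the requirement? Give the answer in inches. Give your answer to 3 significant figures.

ΔR = 39.6 − 15.3 = 24.3 ft²·°F·h/BTU
L = ΔR / (R/in) = 24.3/6.39 = 3.803 in

3.80 in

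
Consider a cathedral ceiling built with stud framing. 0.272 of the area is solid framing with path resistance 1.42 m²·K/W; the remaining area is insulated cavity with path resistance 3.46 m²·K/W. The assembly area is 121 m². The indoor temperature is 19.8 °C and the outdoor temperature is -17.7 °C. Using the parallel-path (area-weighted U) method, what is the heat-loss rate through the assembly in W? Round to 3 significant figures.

U_eff = 0.728/3.46 + 0.272/1.42 = 0.2104 + 0.1915 = 0.402
R_eff = 1/U_eff = 2.488 m²·K/W
Q = 121 × (19.8 − (-17.7)) / 2.488 = 1824 W

1820 W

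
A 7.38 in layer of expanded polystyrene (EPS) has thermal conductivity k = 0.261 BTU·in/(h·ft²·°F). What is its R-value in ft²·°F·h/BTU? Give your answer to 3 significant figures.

R = L/k = 7.38/0.261 = 28.28 ft²·°F·h/BTU

28.3 ft²·°F·h/BTU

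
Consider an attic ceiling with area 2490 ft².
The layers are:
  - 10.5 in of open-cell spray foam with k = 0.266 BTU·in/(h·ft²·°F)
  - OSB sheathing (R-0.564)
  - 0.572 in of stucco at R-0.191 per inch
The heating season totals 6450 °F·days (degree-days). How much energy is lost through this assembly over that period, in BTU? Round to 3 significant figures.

9600000 BTU

10.5/0.266 = 39.47
0.572 × 0.191 = 0.1093
R_total = 39.47 + 0.564 + 0.1093 = 40.15 ft²·°F·h/BTU
E = A × HDD × 24 / R = 2490 × 6450 × 24 / 40.15 = 9601000 BTU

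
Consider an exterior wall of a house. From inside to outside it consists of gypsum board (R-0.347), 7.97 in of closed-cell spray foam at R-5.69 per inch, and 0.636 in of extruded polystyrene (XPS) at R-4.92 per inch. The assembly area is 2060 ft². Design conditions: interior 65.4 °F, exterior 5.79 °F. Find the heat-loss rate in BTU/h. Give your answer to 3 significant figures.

2520 BTU/h

7.97 × 5.69 = 45.35
0.636 × 4.92 = 3.129
R_total = 0.347 + 45.35 + 3.129 = 48.83 ft²·°F·h/BTU
Q = A·ΔT/R = 2060 × (65.4 − 5.79) / 48.83 = 2515 BTU/h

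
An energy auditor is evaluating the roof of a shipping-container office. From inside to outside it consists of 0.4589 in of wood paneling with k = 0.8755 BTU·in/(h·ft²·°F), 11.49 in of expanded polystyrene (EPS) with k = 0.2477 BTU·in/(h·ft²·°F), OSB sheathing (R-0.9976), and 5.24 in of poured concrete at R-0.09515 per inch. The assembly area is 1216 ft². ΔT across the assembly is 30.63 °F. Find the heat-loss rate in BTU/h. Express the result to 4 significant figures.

0.4589/0.8755 = 0.52416
11.49/0.2477 = 46.387
5.24 × 0.09515 = 0.49859
R_total = 0.52416 + 46.387 + 0.9976 + 0.49859 = 48.407 ft²·°F·h/BTU
Q = A·ΔT/R = 1216 × 30.63 / 48.407 = 769.43 BTU/h

769.4 BTU/h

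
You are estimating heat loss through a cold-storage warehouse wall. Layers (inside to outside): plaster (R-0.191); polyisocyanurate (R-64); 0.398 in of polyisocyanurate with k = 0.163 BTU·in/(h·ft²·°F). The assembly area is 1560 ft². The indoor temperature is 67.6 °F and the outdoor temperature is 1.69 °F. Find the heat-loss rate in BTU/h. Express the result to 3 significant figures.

0.398/0.163 = 2.442
R_total = 0.191 + 64 + 2.442 = 66.63 ft²·°F·h/BTU
Q = A·ΔT/R = 1560 × (67.6 − 1.69) / 66.63 = 1543 BTU/h

1540 BTU/h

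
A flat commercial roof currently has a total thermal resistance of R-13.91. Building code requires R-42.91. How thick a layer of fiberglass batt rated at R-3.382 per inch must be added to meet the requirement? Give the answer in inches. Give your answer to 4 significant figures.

ΔR = 42.91 − 13.91 = 29 ft²·°F·h/BTU
L = ΔR / (R/in) = 29/3.382 = 8.5748 in

8.575 in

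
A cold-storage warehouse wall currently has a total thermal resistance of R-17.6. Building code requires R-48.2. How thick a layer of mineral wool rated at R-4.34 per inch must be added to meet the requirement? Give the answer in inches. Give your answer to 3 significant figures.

ΔR = 48.2 − 17.6 = 30.6 ft²·°F·h/BTU
L = ΔR / (R/in) = 30.6/4.34 = 7.051 in

7.05 in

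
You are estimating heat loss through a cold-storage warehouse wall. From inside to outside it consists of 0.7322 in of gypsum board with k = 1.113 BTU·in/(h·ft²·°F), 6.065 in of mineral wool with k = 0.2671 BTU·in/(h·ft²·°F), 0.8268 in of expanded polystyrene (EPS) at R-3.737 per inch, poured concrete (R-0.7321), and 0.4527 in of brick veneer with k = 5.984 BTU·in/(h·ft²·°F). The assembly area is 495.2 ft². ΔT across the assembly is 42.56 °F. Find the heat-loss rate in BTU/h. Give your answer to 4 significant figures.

773.1 BTU/h

0.7322/1.113 = 0.65786
6.065/0.2671 = 22.707
0.8268 × 3.737 = 3.0898
0.4527/5.984 = 0.075652
R_total = 0.65786 + 22.707 + 3.0898 + 0.7321 + 0.075652 = 27.262 ft²·°F·h/BTU
Q = A·ΔT/R = 495.2 × 42.56 / 27.262 = 773.07 BTU/h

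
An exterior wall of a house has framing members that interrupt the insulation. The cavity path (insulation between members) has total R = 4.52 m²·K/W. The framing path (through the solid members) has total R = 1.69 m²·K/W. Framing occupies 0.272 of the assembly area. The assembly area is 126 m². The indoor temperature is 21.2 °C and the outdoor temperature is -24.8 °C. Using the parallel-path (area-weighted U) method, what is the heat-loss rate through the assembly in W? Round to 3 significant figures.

1870 W

U_eff = 0.728/4.52 + 0.272/1.69 = 0.1611 + 0.1609 = 0.322
R_eff = 1/U_eff = 3.106 m²·K/W
Q = 126 × (21.2 − (-24.8)) / 3.106 = 1866 W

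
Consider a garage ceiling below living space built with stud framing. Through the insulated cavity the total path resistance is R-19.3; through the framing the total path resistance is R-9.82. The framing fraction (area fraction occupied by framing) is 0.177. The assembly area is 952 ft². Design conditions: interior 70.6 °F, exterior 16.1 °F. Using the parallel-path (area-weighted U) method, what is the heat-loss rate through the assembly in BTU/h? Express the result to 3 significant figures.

3150 BTU/h

U_eff = 0.823/19.3 + 0.177/9.82 = 0.04264 + 0.01802 = 0.06067
R_eff = 1/U_eff = 16.48 ft²·°F·h/BTU
Q = 952 × (70.6 − 16.1) / 16.48 = 3148 BTU/h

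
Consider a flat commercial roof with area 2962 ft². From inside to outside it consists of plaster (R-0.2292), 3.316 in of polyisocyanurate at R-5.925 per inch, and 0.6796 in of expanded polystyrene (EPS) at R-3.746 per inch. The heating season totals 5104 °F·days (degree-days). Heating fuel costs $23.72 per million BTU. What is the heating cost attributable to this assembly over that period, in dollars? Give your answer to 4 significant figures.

3.316 × 5.925 = 19.647
0.6796 × 3.746 = 2.5458
R_total = 0.2292 + 19.647 + 2.5458 = 22.422 ft²·°F·h/BTU
E = A × HDD × 24 / R = 2962 × 5104 × 24 / 22.422 = 16182000 BTU
Cost = 16182000/10⁶ × 23.72 = $383.83

383.8 dollars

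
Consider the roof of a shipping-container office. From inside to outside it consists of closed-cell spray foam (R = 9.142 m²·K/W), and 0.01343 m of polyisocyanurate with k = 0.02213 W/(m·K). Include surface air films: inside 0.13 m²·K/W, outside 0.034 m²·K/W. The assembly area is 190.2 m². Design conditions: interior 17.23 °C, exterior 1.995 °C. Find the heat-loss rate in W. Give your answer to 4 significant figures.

0.01343/0.02213 = 0.60687
R_total = 0.13 + 9.142 + 0.60687 + 0.034 = 9.9129 m²·K/W
Q = A·ΔT/R = 190.2 × (17.23 − 1.995) / 9.9129 = 292.32 W

292.3 W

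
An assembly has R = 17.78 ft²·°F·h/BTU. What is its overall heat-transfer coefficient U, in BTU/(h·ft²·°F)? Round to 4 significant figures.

U = 1/R = 1/17.78 = 0.056243

0.05624 BTU/(h·ft²·°F)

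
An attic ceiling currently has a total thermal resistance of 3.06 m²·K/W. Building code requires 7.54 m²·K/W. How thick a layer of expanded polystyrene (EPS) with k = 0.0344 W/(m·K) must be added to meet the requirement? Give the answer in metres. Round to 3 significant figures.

ΔR = 7.54 − 3.06 = 4.48 m²·K/W
L = ΔR × k = 4.48 × 0.0344 = 0.1541 m

0.154 m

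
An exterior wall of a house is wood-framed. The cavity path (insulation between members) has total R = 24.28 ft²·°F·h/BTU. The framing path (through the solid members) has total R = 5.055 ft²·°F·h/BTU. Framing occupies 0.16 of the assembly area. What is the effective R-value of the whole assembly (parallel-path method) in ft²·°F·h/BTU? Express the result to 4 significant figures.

U_eff = 0.84/24.28 + 0.16/5.055 = 0.034596 + 0.031652 = 0.066248
R_eff = 1/U_eff = 15.095 ft²·°F·h/BTU

15.09 ft²·°F·h/BTU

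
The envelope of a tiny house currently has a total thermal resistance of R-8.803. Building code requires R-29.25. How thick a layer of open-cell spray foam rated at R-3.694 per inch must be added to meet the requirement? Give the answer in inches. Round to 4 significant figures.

5.535 in

ΔR = 29.25 − 8.803 = 20.447 ft²·°F·h/BTU
L = ΔR / (R/in) = 20.447/3.694 = 5.5352 in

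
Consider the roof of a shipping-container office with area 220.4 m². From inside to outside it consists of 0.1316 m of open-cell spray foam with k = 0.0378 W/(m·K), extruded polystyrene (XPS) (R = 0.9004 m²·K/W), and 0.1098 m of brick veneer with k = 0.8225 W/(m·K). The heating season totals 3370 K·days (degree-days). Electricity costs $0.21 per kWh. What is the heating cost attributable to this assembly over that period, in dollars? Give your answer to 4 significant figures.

0.1316/0.0378 = 3.4815
0.1098/0.8225 = 0.1335
R_total = 3.4815 + 0.9004 + 0.1335 = 4.5154 m²·K/W
E = A × HDD × 24 / R / 1000 = 220.4 × 3370 × 24 / 4.5154 / 1000 = 3947.8 kWh
Cost = 3947.8 × 0.21 = $829.04

829.0 dollars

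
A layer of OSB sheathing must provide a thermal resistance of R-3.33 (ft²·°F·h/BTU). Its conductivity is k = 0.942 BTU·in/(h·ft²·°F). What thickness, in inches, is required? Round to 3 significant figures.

3.14 in

L = R × k = 3.33 × 0.942 = 3.137 in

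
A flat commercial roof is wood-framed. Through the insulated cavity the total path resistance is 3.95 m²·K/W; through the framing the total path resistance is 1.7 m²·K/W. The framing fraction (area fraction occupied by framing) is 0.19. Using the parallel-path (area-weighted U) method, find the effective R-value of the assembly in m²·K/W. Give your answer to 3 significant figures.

3.16 m²·K/W

U_eff = 0.81/3.95 + 0.19/1.7 = 0.2051 + 0.1118 = 0.3168
R_eff = 1/U_eff = 3.156 m²·K/W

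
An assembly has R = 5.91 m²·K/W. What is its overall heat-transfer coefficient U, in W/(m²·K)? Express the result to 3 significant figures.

U = 1/R = 1/5.91 = 0.1692

0.169 W/(m²·K)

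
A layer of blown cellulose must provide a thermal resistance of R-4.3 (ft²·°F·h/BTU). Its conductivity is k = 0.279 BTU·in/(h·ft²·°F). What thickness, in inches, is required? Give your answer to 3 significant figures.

1.20 in

L = R × k = 4.3 × 0.279 = 1.2 in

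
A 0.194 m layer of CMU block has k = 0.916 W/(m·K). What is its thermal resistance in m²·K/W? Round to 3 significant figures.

R = L/k = 0.194/0.916 = 0.2118 m²·K/W

0.212 m²·K/W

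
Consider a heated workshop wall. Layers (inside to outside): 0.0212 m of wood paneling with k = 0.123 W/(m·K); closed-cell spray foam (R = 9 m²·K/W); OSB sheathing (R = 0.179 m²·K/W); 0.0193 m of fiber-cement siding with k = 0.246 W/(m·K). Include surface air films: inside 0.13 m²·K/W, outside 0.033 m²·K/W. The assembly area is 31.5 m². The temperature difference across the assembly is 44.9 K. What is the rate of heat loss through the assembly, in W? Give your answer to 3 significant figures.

0.0212/0.123 = 0.1724
0.0193/0.246 = 0.07846
R_total = 0.13 + 0.1724 + 9 + 0.179 + 0.07846 + 0.033 = 9.593 m²·K/W
Q = A·ΔT/R = 31.5 × 44.9 / 9.593 = 147.4 W

147 W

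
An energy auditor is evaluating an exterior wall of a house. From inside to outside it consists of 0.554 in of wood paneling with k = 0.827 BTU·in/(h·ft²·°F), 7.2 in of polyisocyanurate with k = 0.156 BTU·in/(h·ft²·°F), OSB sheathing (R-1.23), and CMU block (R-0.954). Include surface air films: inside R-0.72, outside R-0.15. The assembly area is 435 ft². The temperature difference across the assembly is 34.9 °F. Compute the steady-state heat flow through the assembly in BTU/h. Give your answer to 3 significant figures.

304 BTU/h

0.554/0.827 = 0.6699
7.2/0.156 = 46.15
R_total = 0.72 + 0.6699 + 46.15 + 1.23 + 0.954 + 0.15 = 49.88 ft²·°F·h/BTU
Q = A·ΔT/R = 435 × 34.9 / 49.88 = 304.4 BTU/h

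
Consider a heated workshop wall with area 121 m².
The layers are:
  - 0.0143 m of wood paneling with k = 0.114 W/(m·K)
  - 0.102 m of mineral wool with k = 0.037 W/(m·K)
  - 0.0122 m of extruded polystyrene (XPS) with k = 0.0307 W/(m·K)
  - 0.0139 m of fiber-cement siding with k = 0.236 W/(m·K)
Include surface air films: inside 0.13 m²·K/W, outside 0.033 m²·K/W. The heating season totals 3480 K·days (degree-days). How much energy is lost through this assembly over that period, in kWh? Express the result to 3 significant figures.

2890 kWh

0.0143/0.114 = 0.1254
0.102/0.037 = 2.757
0.0122/0.0307 = 0.3974
0.0139/0.236 = 0.0589
R_total = 0.13 + 0.1254 + 2.757 + 0.3974 + 0.0589 + 0.033 = 3.501 m²·K/W
E = A × HDD × 24 / R / 1000 = 121 × 3480 × 24 / 3.501 / 1000 = 2886 kWh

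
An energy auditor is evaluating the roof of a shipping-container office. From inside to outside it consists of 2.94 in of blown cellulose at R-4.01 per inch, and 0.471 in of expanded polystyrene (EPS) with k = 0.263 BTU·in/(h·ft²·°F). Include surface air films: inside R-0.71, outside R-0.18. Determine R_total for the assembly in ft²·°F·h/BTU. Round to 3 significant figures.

14.5 ft²·°F·h/BTU

2.94 × 4.01 = 11.79
0.471/0.263 = 1.791
R_total = 0.71 + 11.79 + 1.791 + 0.18 = 14.47 ft²·°F·h/BTU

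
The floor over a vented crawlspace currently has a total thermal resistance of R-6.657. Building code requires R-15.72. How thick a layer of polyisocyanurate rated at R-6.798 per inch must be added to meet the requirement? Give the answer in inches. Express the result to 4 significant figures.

1.333 in

ΔR = 15.72 − 6.657 = 9.063 ft²·°F·h/BTU
L = ΔR / (R/in) = 9.063/6.798 = 1.3332 in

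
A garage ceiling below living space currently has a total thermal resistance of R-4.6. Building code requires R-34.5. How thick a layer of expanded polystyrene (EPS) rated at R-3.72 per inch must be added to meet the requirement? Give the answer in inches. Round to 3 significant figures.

ΔR = 34.5 − 4.6 = 29.9 ft²·°F·h/BTU
L = ΔR / (R/in) = 29.9/3.72 = 8.038 in

8.04 in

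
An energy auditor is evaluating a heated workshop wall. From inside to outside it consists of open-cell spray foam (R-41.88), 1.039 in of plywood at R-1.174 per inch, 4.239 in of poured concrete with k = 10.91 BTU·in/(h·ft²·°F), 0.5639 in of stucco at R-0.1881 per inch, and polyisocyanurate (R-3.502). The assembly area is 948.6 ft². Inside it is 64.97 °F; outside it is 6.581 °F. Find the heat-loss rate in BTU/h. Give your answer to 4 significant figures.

1.039 × 1.174 = 1.2198
4.239/10.91 = 0.38854
0.5639 × 0.1881 = 0.10607
R_total = 41.88 + 1.2198 + 0.38854 + 0.10607 + 3.502 = 47.096 ft²·°F·h/BTU
Q = A·ΔT/R = 948.6 × (64.97 − 6.581) / 47.096 = 1176.1 BTU/h

1176 BTU/h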